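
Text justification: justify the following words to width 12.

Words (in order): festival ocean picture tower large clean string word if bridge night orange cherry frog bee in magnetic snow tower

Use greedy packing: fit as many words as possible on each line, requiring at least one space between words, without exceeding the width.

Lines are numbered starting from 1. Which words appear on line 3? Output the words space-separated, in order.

Line 1: ['festival'] (min_width=8, slack=4)
Line 2: ['ocean'] (min_width=5, slack=7)
Line 3: ['picture'] (min_width=7, slack=5)
Line 4: ['tower', 'large'] (min_width=11, slack=1)
Line 5: ['clean', 'string'] (min_width=12, slack=0)
Line 6: ['word', 'if'] (min_width=7, slack=5)
Line 7: ['bridge', 'night'] (min_width=12, slack=0)
Line 8: ['orange'] (min_width=6, slack=6)
Line 9: ['cherry', 'frog'] (min_width=11, slack=1)
Line 10: ['bee', 'in'] (min_width=6, slack=6)
Line 11: ['magnetic'] (min_width=8, slack=4)
Line 12: ['snow', 'tower'] (min_width=10, slack=2)

Answer: picture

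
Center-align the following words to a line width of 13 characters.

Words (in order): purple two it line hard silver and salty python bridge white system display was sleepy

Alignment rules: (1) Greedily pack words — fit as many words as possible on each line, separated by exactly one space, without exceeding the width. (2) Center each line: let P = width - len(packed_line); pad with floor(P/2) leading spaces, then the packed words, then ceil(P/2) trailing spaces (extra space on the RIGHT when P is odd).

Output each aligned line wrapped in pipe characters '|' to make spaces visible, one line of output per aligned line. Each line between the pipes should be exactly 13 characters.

Line 1: ['purple', 'two', 'it'] (min_width=13, slack=0)
Line 2: ['line', 'hard'] (min_width=9, slack=4)
Line 3: ['silver', 'and'] (min_width=10, slack=3)
Line 4: ['salty', 'python'] (min_width=12, slack=1)
Line 5: ['bridge', 'white'] (min_width=12, slack=1)
Line 6: ['system'] (min_width=6, slack=7)
Line 7: ['display', 'was'] (min_width=11, slack=2)
Line 8: ['sleepy'] (min_width=6, slack=7)

Answer: |purple two it|
|  line hard  |
| silver and  |
|salty python |
|bridge white |
|   system    |
| display was |
|   sleepy    |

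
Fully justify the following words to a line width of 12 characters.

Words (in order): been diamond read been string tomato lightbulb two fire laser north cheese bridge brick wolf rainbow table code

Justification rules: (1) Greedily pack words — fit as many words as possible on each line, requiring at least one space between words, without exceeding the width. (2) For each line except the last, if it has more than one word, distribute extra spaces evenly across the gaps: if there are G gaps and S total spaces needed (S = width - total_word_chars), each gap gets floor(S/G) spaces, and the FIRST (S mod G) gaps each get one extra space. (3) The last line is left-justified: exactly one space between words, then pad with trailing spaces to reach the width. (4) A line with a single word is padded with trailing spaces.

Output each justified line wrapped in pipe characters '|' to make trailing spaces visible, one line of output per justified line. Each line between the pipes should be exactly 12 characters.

Answer: |been diamond|
|read    been|
|string      |
|tomato      |
|lightbulb   |
|two     fire|
|laser  north|
|cheese      |
|bridge brick|
|wolf rainbow|
|table code  |

Derivation:
Line 1: ['been', 'diamond'] (min_width=12, slack=0)
Line 2: ['read', 'been'] (min_width=9, slack=3)
Line 3: ['string'] (min_width=6, slack=6)
Line 4: ['tomato'] (min_width=6, slack=6)
Line 5: ['lightbulb'] (min_width=9, slack=3)
Line 6: ['two', 'fire'] (min_width=8, slack=4)
Line 7: ['laser', 'north'] (min_width=11, slack=1)
Line 8: ['cheese'] (min_width=6, slack=6)
Line 9: ['bridge', 'brick'] (min_width=12, slack=0)
Line 10: ['wolf', 'rainbow'] (min_width=12, slack=0)
Line 11: ['table', 'code'] (min_width=10, slack=2)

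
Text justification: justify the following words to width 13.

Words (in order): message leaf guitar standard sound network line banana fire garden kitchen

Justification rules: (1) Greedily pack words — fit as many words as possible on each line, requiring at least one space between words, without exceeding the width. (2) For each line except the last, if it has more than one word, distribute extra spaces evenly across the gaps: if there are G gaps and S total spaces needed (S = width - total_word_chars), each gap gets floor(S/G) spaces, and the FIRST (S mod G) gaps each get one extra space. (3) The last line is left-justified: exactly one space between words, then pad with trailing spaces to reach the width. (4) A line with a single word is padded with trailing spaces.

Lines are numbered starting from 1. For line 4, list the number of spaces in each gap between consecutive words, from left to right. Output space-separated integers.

Line 1: ['message', 'leaf'] (min_width=12, slack=1)
Line 2: ['guitar'] (min_width=6, slack=7)
Line 3: ['standard'] (min_width=8, slack=5)
Line 4: ['sound', 'network'] (min_width=13, slack=0)
Line 5: ['line', 'banana'] (min_width=11, slack=2)
Line 6: ['fire', 'garden'] (min_width=11, slack=2)
Line 7: ['kitchen'] (min_width=7, slack=6)

Answer: 1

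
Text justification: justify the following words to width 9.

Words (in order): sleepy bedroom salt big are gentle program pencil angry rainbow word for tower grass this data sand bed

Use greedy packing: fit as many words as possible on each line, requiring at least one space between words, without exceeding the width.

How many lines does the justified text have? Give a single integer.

Line 1: ['sleepy'] (min_width=6, slack=3)
Line 2: ['bedroom'] (min_width=7, slack=2)
Line 3: ['salt', 'big'] (min_width=8, slack=1)
Line 4: ['are'] (min_width=3, slack=6)
Line 5: ['gentle'] (min_width=6, slack=3)
Line 6: ['program'] (min_width=7, slack=2)
Line 7: ['pencil'] (min_width=6, slack=3)
Line 8: ['angry'] (min_width=5, slack=4)
Line 9: ['rainbow'] (min_width=7, slack=2)
Line 10: ['word', 'for'] (min_width=8, slack=1)
Line 11: ['tower'] (min_width=5, slack=4)
Line 12: ['grass'] (min_width=5, slack=4)
Line 13: ['this', 'data'] (min_width=9, slack=0)
Line 14: ['sand', 'bed'] (min_width=8, slack=1)
Total lines: 14

Answer: 14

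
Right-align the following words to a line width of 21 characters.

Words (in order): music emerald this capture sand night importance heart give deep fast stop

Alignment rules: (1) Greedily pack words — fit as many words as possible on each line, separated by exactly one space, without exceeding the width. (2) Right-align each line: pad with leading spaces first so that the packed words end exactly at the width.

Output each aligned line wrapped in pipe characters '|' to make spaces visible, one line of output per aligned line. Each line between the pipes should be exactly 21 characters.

Answer: |   music emerald this|
|   capture sand night|
|importance heart give|
|       deep fast stop|

Derivation:
Line 1: ['music', 'emerald', 'this'] (min_width=18, slack=3)
Line 2: ['capture', 'sand', 'night'] (min_width=18, slack=3)
Line 3: ['importance', 'heart', 'give'] (min_width=21, slack=0)
Line 4: ['deep', 'fast', 'stop'] (min_width=14, slack=7)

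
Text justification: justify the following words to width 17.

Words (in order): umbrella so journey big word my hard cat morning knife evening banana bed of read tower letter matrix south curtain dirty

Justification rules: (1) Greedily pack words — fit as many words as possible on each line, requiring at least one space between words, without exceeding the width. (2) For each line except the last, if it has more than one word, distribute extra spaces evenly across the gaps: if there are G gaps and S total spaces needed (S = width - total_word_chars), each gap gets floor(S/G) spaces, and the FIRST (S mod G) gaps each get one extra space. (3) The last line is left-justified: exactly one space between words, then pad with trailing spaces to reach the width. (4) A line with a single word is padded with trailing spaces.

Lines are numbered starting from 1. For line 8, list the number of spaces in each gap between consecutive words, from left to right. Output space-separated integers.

Line 1: ['umbrella', 'so'] (min_width=11, slack=6)
Line 2: ['journey', 'big', 'word'] (min_width=16, slack=1)
Line 3: ['my', 'hard', 'cat'] (min_width=11, slack=6)
Line 4: ['morning', 'knife'] (min_width=13, slack=4)
Line 5: ['evening', 'banana'] (min_width=14, slack=3)
Line 6: ['bed', 'of', 'read', 'tower'] (min_width=17, slack=0)
Line 7: ['letter', 'matrix'] (min_width=13, slack=4)
Line 8: ['south', 'curtain'] (min_width=13, slack=4)
Line 9: ['dirty'] (min_width=5, slack=12)

Answer: 5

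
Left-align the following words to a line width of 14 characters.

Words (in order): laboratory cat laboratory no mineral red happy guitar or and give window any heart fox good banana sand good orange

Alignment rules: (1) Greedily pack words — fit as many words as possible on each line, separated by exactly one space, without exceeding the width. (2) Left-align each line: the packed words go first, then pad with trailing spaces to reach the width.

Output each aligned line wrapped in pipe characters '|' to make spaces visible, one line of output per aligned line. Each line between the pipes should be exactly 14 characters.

Line 1: ['laboratory', 'cat'] (min_width=14, slack=0)
Line 2: ['laboratory', 'no'] (min_width=13, slack=1)
Line 3: ['mineral', 'red'] (min_width=11, slack=3)
Line 4: ['happy', 'guitar'] (min_width=12, slack=2)
Line 5: ['or', 'and', 'give'] (min_width=11, slack=3)
Line 6: ['window', 'any'] (min_width=10, slack=4)
Line 7: ['heart', 'fox', 'good'] (min_width=14, slack=0)
Line 8: ['banana', 'sand'] (min_width=11, slack=3)
Line 9: ['good', 'orange'] (min_width=11, slack=3)

Answer: |laboratory cat|
|laboratory no |
|mineral red   |
|happy guitar  |
|or and give   |
|window any    |
|heart fox good|
|banana sand   |
|good orange   |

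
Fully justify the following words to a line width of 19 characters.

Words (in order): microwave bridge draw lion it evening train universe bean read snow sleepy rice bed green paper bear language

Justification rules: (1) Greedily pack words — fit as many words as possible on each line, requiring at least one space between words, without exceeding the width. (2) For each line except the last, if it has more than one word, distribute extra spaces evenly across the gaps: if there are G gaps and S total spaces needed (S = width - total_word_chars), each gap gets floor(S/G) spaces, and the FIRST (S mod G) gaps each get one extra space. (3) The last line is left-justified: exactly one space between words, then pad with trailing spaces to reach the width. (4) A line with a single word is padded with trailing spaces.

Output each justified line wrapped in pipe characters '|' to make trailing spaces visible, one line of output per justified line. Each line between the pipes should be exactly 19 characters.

Line 1: ['microwave', 'bridge'] (min_width=16, slack=3)
Line 2: ['draw', 'lion', 'it'] (min_width=12, slack=7)
Line 3: ['evening', 'train'] (min_width=13, slack=6)
Line 4: ['universe', 'bean', 'read'] (min_width=18, slack=1)
Line 5: ['snow', 'sleepy', 'rice'] (min_width=16, slack=3)
Line 6: ['bed', 'green', 'paper'] (min_width=15, slack=4)
Line 7: ['bear', 'language'] (min_width=13, slack=6)

Answer: |microwave    bridge|
|draw     lion    it|
|evening       train|
|universe  bean read|
|snow   sleepy  rice|
|bed   green   paper|
|bear language      |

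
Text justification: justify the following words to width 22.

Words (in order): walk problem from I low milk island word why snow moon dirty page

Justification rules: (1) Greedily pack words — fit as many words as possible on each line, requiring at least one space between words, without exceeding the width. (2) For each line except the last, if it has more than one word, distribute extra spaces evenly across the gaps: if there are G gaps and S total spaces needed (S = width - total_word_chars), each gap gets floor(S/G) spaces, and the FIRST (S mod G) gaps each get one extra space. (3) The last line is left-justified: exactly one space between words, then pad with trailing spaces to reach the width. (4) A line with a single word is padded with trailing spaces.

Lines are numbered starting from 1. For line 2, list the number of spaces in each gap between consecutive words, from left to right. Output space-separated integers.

Line 1: ['walk', 'problem', 'from', 'I'] (min_width=19, slack=3)
Line 2: ['low', 'milk', 'island', 'word'] (min_width=20, slack=2)
Line 3: ['why', 'snow', 'moon', 'dirty'] (min_width=19, slack=3)
Line 4: ['page'] (min_width=4, slack=18)

Answer: 2 2 1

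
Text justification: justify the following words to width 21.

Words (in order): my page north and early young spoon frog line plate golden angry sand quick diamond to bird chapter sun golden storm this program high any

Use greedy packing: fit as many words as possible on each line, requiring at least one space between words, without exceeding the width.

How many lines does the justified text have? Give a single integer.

Answer: 8

Derivation:
Line 1: ['my', 'page', 'north', 'and'] (min_width=17, slack=4)
Line 2: ['early', 'young', 'spoon'] (min_width=17, slack=4)
Line 3: ['frog', 'line', 'plate'] (min_width=15, slack=6)
Line 4: ['golden', 'angry', 'sand'] (min_width=17, slack=4)
Line 5: ['quick', 'diamond', 'to', 'bird'] (min_width=21, slack=0)
Line 6: ['chapter', 'sun', 'golden'] (min_width=18, slack=3)
Line 7: ['storm', 'this', 'program'] (min_width=18, slack=3)
Line 8: ['high', 'any'] (min_width=8, slack=13)
Total lines: 8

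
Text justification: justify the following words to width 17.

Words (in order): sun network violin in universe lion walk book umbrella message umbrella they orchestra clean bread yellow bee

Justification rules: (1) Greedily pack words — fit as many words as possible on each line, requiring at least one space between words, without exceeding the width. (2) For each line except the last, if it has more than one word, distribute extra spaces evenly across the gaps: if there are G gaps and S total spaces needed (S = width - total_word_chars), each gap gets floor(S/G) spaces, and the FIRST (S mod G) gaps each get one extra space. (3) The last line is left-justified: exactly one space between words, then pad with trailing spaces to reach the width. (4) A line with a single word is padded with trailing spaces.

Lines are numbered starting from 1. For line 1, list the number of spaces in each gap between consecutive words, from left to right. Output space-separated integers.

Answer: 7

Derivation:
Line 1: ['sun', 'network'] (min_width=11, slack=6)
Line 2: ['violin', 'in'] (min_width=9, slack=8)
Line 3: ['universe', 'lion'] (min_width=13, slack=4)
Line 4: ['walk', 'book'] (min_width=9, slack=8)
Line 5: ['umbrella', 'message'] (min_width=16, slack=1)
Line 6: ['umbrella', 'they'] (min_width=13, slack=4)
Line 7: ['orchestra', 'clean'] (min_width=15, slack=2)
Line 8: ['bread', 'yellow', 'bee'] (min_width=16, slack=1)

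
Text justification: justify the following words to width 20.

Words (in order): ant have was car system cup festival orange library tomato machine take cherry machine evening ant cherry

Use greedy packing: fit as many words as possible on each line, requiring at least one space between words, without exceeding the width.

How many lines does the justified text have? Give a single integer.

Answer: 6

Derivation:
Line 1: ['ant', 'have', 'was', 'car'] (min_width=16, slack=4)
Line 2: ['system', 'cup', 'festival'] (min_width=19, slack=1)
Line 3: ['orange', 'library'] (min_width=14, slack=6)
Line 4: ['tomato', 'machine', 'take'] (min_width=19, slack=1)
Line 5: ['cherry', 'machine'] (min_width=14, slack=6)
Line 6: ['evening', 'ant', 'cherry'] (min_width=18, slack=2)
Total lines: 6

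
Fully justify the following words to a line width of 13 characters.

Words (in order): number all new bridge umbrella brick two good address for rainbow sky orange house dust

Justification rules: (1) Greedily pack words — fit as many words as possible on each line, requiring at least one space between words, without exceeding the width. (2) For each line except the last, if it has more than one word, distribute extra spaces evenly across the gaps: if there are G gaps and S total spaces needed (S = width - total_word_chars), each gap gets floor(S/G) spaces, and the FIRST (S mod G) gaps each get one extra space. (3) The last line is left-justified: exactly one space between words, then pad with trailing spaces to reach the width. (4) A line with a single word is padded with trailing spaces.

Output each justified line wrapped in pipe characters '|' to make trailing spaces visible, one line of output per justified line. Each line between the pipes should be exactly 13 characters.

Line 1: ['number', 'all'] (min_width=10, slack=3)
Line 2: ['new', 'bridge'] (min_width=10, slack=3)
Line 3: ['umbrella'] (min_width=8, slack=5)
Line 4: ['brick', 'two'] (min_width=9, slack=4)
Line 5: ['good', 'address'] (min_width=12, slack=1)
Line 6: ['for', 'rainbow'] (min_width=11, slack=2)
Line 7: ['sky', 'orange'] (min_width=10, slack=3)
Line 8: ['house', 'dust'] (min_width=10, slack=3)

Answer: |number    all|
|new    bridge|
|umbrella     |
|brick     two|
|good  address|
|for   rainbow|
|sky    orange|
|house dust   |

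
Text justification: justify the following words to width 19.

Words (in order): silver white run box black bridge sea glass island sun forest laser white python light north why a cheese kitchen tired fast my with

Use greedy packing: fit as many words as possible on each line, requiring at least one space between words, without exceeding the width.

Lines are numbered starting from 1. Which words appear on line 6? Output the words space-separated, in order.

Line 1: ['silver', 'white', 'run'] (min_width=16, slack=3)
Line 2: ['box', 'black', 'bridge'] (min_width=16, slack=3)
Line 3: ['sea', 'glass', 'island'] (min_width=16, slack=3)
Line 4: ['sun', 'forest', 'laser'] (min_width=16, slack=3)
Line 5: ['white', 'python', 'light'] (min_width=18, slack=1)
Line 6: ['north', 'why', 'a', 'cheese'] (min_width=18, slack=1)
Line 7: ['kitchen', 'tired', 'fast'] (min_width=18, slack=1)
Line 8: ['my', 'with'] (min_width=7, slack=12)

Answer: north why a cheese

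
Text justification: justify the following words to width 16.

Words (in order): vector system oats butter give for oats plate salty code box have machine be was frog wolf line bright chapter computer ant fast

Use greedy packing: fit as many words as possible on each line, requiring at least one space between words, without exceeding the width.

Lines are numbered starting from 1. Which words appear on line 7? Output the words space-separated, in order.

Answer: line bright

Derivation:
Line 1: ['vector', 'system'] (min_width=13, slack=3)
Line 2: ['oats', 'butter', 'give'] (min_width=16, slack=0)
Line 3: ['for', 'oats', 'plate'] (min_width=14, slack=2)
Line 4: ['salty', 'code', 'box'] (min_width=14, slack=2)
Line 5: ['have', 'machine', 'be'] (min_width=15, slack=1)
Line 6: ['was', 'frog', 'wolf'] (min_width=13, slack=3)
Line 7: ['line', 'bright'] (min_width=11, slack=5)
Line 8: ['chapter', 'computer'] (min_width=16, slack=0)
Line 9: ['ant', 'fast'] (min_width=8, slack=8)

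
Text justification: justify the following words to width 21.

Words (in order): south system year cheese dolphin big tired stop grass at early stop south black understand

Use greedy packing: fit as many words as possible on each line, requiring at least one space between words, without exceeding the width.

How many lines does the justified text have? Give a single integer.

Line 1: ['south', 'system', 'year'] (min_width=17, slack=4)
Line 2: ['cheese', 'dolphin', 'big'] (min_width=18, slack=3)
Line 3: ['tired', 'stop', 'grass', 'at'] (min_width=19, slack=2)
Line 4: ['early', 'stop', 'south'] (min_width=16, slack=5)
Line 5: ['black', 'understand'] (min_width=16, slack=5)
Total lines: 5

Answer: 5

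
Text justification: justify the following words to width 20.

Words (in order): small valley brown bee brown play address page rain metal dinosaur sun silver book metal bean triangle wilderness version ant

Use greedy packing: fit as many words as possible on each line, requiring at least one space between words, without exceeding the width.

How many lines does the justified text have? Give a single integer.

Answer: 8

Derivation:
Line 1: ['small', 'valley', 'brown'] (min_width=18, slack=2)
Line 2: ['bee', 'brown', 'play'] (min_width=14, slack=6)
Line 3: ['address', 'page', 'rain'] (min_width=17, slack=3)
Line 4: ['metal', 'dinosaur', 'sun'] (min_width=18, slack=2)
Line 5: ['silver', 'book', 'metal'] (min_width=17, slack=3)
Line 6: ['bean', 'triangle'] (min_width=13, slack=7)
Line 7: ['wilderness', 'version'] (min_width=18, slack=2)
Line 8: ['ant'] (min_width=3, slack=17)
Total lines: 8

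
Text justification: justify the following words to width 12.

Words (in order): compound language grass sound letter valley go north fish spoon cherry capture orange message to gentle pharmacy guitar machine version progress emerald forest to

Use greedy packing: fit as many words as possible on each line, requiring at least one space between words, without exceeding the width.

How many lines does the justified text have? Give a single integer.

Line 1: ['compound'] (min_width=8, slack=4)
Line 2: ['language'] (min_width=8, slack=4)
Line 3: ['grass', 'sound'] (min_width=11, slack=1)
Line 4: ['letter'] (min_width=6, slack=6)
Line 5: ['valley', 'go'] (min_width=9, slack=3)
Line 6: ['north', 'fish'] (min_width=10, slack=2)
Line 7: ['spoon', 'cherry'] (min_width=12, slack=0)
Line 8: ['capture'] (min_width=7, slack=5)
Line 9: ['orange'] (min_width=6, slack=6)
Line 10: ['message', 'to'] (min_width=10, slack=2)
Line 11: ['gentle'] (min_width=6, slack=6)
Line 12: ['pharmacy'] (min_width=8, slack=4)
Line 13: ['guitar'] (min_width=6, slack=6)
Line 14: ['machine'] (min_width=7, slack=5)
Line 15: ['version'] (min_width=7, slack=5)
Line 16: ['progress'] (min_width=8, slack=4)
Line 17: ['emerald'] (min_width=7, slack=5)
Line 18: ['forest', 'to'] (min_width=9, slack=3)
Total lines: 18

Answer: 18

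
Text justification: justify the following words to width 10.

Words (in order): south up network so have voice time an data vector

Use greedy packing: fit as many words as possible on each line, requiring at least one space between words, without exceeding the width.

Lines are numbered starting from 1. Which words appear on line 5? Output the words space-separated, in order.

Answer: data

Derivation:
Line 1: ['south', 'up'] (min_width=8, slack=2)
Line 2: ['network', 'so'] (min_width=10, slack=0)
Line 3: ['have', 'voice'] (min_width=10, slack=0)
Line 4: ['time', 'an'] (min_width=7, slack=3)
Line 5: ['data'] (min_width=4, slack=6)
Line 6: ['vector'] (min_width=6, slack=4)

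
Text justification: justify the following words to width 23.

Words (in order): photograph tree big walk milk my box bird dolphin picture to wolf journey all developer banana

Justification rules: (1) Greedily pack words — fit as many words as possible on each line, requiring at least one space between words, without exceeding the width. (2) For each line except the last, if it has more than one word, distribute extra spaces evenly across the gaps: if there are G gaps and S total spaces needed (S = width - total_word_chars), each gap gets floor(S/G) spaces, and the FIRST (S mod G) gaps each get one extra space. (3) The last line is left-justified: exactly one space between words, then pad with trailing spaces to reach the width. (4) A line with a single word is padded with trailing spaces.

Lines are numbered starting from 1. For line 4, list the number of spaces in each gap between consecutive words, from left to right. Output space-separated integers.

Line 1: ['photograph', 'tree', 'big'] (min_width=19, slack=4)
Line 2: ['walk', 'milk', 'my', 'box', 'bird'] (min_width=21, slack=2)
Line 3: ['dolphin', 'picture', 'to', 'wolf'] (min_width=23, slack=0)
Line 4: ['journey', 'all', 'developer'] (min_width=21, slack=2)
Line 5: ['banana'] (min_width=6, slack=17)

Answer: 2 2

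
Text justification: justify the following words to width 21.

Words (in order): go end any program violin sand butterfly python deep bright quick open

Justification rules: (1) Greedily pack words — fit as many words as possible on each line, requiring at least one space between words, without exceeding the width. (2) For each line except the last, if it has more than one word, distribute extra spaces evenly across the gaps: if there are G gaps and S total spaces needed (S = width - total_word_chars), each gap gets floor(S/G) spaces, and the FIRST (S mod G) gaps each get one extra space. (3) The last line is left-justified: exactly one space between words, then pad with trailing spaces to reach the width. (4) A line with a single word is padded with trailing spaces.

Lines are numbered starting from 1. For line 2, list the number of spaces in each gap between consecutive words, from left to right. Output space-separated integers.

Line 1: ['go', 'end', 'any', 'program'] (min_width=18, slack=3)
Line 2: ['violin', 'sand', 'butterfly'] (min_width=21, slack=0)
Line 3: ['python', 'deep', 'bright'] (min_width=18, slack=3)
Line 4: ['quick', 'open'] (min_width=10, slack=11)

Answer: 1 1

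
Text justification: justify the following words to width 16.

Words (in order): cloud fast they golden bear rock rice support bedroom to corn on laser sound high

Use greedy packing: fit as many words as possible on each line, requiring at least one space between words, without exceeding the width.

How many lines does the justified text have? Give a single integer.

Answer: 6

Derivation:
Line 1: ['cloud', 'fast', 'they'] (min_width=15, slack=1)
Line 2: ['golden', 'bear', 'rock'] (min_width=16, slack=0)
Line 3: ['rice', 'support'] (min_width=12, slack=4)
Line 4: ['bedroom', 'to', 'corn'] (min_width=15, slack=1)
Line 5: ['on', 'laser', 'sound'] (min_width=14, slack=2)
Line 6: ['high'] (min_width=4, slack=12)
Total lines: 6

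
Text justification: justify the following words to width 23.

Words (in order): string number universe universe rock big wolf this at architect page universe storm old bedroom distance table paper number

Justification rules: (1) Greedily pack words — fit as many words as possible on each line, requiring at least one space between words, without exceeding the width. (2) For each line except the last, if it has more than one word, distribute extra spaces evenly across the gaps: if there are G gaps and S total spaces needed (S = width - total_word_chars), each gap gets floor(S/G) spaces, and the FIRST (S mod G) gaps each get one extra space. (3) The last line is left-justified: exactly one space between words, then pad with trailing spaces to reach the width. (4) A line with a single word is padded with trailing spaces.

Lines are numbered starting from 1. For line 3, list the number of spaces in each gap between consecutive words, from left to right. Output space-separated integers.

Line 1: ['string', 'number', 'universe'] (min_width=22, slack=1)
Line 2: ['universe', 'rock', 'big', 'wolf'] (min_width=22, slack=1)
Line 3: ['this', 'at', 'architect', 'page'] (min_width=22, slack=1)
Line 4: ['universe', 'storm', 'old'] (min_width=18, slack=5)
Line 5: ['bedroom', 'distance', 'table'] (min_width=22, slack=1)
Line 6: ['paper', 'number'] (min_width=12, slack=11)

Answer: 2 1 1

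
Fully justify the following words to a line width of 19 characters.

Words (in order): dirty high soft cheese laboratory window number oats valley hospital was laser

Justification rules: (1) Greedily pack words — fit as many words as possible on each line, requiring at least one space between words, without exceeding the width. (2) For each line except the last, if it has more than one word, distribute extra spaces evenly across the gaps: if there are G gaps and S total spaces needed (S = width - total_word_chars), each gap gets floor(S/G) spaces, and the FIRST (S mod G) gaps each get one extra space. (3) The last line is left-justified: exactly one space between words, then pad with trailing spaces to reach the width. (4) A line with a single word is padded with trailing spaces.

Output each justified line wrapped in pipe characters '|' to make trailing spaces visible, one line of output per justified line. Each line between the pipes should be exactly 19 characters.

Line 1: ['dirty', 'high', 'soft'] (min_width=15, slack=4)
Line 2: ['cheese', 'laboratory'] (min_width=17, slack=2)
Line 3: ['window', 'number', 'oats'] (min_width=18, slack=1)
Line 4: ['valley', 'hospital', 'was'] (min_width=19, slack=0)
Line 5: ['laser'] (min_width=5, slack=14)

Answer: |dirty   high   soft|
|cheese   laboratory|
|window  number oats|
|valley hospital was|
|laser              |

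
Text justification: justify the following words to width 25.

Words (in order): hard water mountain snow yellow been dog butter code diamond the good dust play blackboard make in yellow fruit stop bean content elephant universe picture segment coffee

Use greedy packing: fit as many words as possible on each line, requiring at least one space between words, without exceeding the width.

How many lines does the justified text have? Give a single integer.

Answer: 7

Derivation:
Line 1: ['hard', 'water', 'mountain', 'snow'] (min_width=24, slack=1)
Line 2: ['yellow', 'been', 'dog', 'butter'] (min_width=22, slack=3)
Line 3: ['code', 'diamond', 'the', 'good'] (min_width=21, slack=4)
Line 4: ['dust', 'play', 'blackboard', 'make'] (min_width=25, slack=0)
Line 5: ['in', 'yellow', 'fruit', 'stop', 'bean'] (min_width=25, slack=0)
Line 6: ['content', 'elephant', 'universe'] (min_width=25, slack=0)
Line 7: ['picture', 'segment', 'coffee'] (min_width=22, slack=3)
Total lines: 7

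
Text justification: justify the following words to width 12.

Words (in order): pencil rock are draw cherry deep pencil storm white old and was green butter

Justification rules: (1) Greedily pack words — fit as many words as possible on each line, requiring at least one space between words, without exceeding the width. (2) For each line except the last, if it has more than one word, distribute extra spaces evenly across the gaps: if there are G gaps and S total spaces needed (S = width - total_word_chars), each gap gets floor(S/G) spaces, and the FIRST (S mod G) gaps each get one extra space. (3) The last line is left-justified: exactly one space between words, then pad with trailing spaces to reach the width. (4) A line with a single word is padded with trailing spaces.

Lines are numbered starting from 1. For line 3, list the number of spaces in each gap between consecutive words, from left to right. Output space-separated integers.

Answer: 2

Derivation:
Line 1: ['pencil', 'rock'] (min_width=11, slack=1)
Line 2: ['are', 'draw'] (min_width=8, slack=4)
Line 3: ['cherry', 'deep'] (min_width=11, slack=1)
Line 4: ['pencil', 'storm'] (min_width=12, slack=0)
Line 5: ['white', 'old'] (min_width=9, slack=3)
Line 6: ['and', 'was'] (min_width=7, slack=5)
Line 7: ['green', 'butter'] (min_width=12, slack=0)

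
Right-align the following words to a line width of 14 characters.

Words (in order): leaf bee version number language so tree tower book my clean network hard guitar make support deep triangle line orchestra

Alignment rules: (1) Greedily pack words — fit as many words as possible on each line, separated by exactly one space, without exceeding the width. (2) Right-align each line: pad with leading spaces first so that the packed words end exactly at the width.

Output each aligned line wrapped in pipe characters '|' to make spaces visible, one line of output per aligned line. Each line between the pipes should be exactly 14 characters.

Answer: |      leaf bee|
|version number|
|   language so|
|    tree tower|
| book my clean|
|  network hard|
|   guitar make|
|  support deep|
| triangle line|
|     orchestra|

Derivation:
Line 1: ['leaf', 'bee'] (min_width=8, slack=6)
Line 2: ['version', 'number'] (min_width=14, slack=0)
Line 3: ['language', 'so'] (min_width=11, slack=3)
Line 4: ['tree', 'tower'] (min_width=10, slack=4)
Line 5: ['book', 'my', 'clean'] (min_width=13, slack=1)
Line 6: ['network', 'hard'] (min_width=12, slack=2)
Line 7: ['guitar', 'make'] (min_width=11, slack=3)
Line 8: ['support', 'deep'] (min_width=12, slack=2)
Line 9: ['triangle', 'line'] (min_width=13, slack=1)
Line 10: ['orchestra'] (min_width=9, slack=5)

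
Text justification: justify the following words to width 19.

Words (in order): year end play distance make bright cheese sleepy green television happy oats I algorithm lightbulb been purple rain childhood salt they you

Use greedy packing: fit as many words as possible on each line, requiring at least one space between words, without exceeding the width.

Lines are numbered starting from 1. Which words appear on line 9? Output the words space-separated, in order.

Line 1: ['year', 'end', 'play'] (min_width=13, slack=6)
Line 2: ['distance', 'make'] (min_width=13, slack=6)
Line 3: ['bright', 'cheese'] (min_width=13, slack=6)
Line 4: ['sleepy', 'green'] (min_width=12, slack=7)
Line 5: ['television', 'happy'] (min_width=16, slack=3)
Line 6: ['oats', 'I', 'algorithm'] (min_width=16, slack=3)
Line 7: ['lightbulb', 'been'] (min_width=14, slack=5)
Line 8: ['purple', 'rain'] (min_width=11, slack=8)
Line 9: ['childhood', 'salt', 'they'] (min_width=19, slack=0)
Line 10: ['you'] (min_width=3, slack=16)

Answer: childhood salt they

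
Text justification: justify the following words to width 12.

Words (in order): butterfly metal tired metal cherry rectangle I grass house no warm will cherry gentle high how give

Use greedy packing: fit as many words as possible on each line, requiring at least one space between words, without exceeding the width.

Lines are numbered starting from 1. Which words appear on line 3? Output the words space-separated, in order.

Line 1: ['butterfly'] (min_width=9, slack=3)
Line 2: ['metal', 'tired'] (min_width=11, slack=1)
Line 3: ['metal', 'cherry'] (min_width=12, slack=0)
Line 4: ['rectangle', 'I'] (min_width=11, slack=1)
Line 5: ['grass', 'house'] (min_width=11, slack=1)
Line 6: ['no', 'warm', 'will'] (min_width=12, slack=0)
Line 7: ['cherry'] (min_width=6, slack=6)
Line 8: ['gentle', 'high'] (min_width=11, slack=1)
Line 9: ['how', 'give'] (min_width=8, slack=4)

Answer: metal cherry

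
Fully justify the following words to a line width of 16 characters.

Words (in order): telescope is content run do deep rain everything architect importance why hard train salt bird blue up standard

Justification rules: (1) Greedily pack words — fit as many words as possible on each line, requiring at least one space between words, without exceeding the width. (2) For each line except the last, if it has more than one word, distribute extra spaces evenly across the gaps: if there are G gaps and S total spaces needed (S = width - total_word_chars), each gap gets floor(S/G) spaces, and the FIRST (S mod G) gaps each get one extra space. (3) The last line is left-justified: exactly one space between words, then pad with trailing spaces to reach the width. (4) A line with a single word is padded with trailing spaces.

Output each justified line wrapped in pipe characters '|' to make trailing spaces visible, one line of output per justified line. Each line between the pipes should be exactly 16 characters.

Line 1: ['telescope', 'is'] (min_width=12, slack=4)
Line 2: ['content', 'run', 'do'] (min_width=14, slack=2)
Line 3: ['deep', 'rain'] (min_width=9, slack=7)
Line 4: ['everything'] (min_width=10, slack=6)
Line 5: ['architect'] (min_width=9, slack=7)
Line 6: ['importance', 'why'] (min_width=14, slack=2)
Line 7: ['hard', 'train', 'salt'] (min_width=15, slack=1)
Line 8: ['bird', 'blue', 'up'] (min_width=12, slack=4)
Line 9: ['standard'] (min_width=8, slack=8)

Answer: |telescope     is|
|content  run  do|
|deep        rain|
|everything      |
|architect       |
|importance   why|
|hard  train salt|
|bird   blue   up|
|standard        |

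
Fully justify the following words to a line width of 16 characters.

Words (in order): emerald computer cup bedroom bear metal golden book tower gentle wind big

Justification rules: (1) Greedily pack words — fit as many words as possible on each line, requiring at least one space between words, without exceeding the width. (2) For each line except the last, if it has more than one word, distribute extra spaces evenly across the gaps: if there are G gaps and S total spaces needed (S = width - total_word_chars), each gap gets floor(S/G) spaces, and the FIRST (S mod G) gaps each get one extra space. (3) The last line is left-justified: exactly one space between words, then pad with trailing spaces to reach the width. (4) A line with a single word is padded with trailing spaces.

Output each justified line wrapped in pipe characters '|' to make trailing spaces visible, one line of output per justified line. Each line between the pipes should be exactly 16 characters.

Answer: |emerald computer|
|cup bedroom bear|
|metal     golden|
|book       tower|
|gentle wind big |

Derivation:
Line 1: ['emerald', 'computer'] (min_width=16, slack=0)
Line 2: ['cup', 'bedroom', 'bear'] (min_width=16, slack=0)
Line 3: ['metal', 'golden'] (min_width=12, slack=4)
Line 4: ['book', 'tower'] (min_width=10, slack=6)
Line 5: ['gentle', 'wind', 'big'] (min_width=15, slack=1)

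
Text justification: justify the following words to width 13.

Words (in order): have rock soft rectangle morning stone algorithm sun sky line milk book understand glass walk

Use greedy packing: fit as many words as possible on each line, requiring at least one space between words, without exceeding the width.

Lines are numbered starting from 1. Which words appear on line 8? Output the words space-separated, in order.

Answer: understand

Derivation:
Line 1: ['have', 'rock'] (min_width=9, slack=4)
Line 2: ['soft'] (min_width=4, slack=9)
Line 3: ['rectangle'] (min_width=9, slack=4)
Line 4: ['morning', 'stone'] (min_width=13, slack=0)
Line 5: ['algorithm', 'sun'] (min_width=13, slack=0)
Line 6: ['sky', 'line', 'milk'] (min_width=13, slack=0)
Line 7: ['book'] (min_width=4, slack=9)
Line 8: ['understand'] (min_width=10, slack=3)
Line 9: ['glass', 'walk'] (min_width=10, slack=3)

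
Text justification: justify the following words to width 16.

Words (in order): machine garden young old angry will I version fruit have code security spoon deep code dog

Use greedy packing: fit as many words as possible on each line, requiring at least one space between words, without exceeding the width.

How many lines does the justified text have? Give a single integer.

Line 1: ['machine', 'garden'] (min_width=14, slack=2)
Line 2: ['young', 'old', 'angry'] (min_width=15, slack=1)
Line 3: ['will', 'I', 'version'] (min_width=14, slack=2)
Line 4: ['fruit', 'have', 'code'] (min_width=15, slack=1)
Line 5: ['security', 'spoon'] (min_width=14, slack=2)
Line 6: ['deep', 'code', 'dog'] (min_width=13, slack=3)
Total lines: 6

Answer: 6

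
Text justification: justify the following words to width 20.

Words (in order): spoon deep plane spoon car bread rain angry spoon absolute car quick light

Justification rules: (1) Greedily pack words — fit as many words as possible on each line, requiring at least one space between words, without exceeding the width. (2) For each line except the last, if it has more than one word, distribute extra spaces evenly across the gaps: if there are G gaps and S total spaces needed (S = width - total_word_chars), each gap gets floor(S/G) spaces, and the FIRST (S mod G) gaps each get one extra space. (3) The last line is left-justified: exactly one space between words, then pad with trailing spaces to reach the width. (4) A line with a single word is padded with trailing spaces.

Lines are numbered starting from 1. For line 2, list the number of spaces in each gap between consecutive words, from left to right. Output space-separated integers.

Answer: 1 1 1

Derivation:
Line 1: ['spoon', 'deep', 'plane'] (min_width=16, slack=4)
Line 2: ['spoon', 'car', 'bread', 'rain'] (min_width=20, slack=0)
Line 3: ['angry', 'spoon', 'absolute'] (min_width=20, slack=0)
Line 4: ['car', 'quick', 'light'] (min_width=15, slack=5)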